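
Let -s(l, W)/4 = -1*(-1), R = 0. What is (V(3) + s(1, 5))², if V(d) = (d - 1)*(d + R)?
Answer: 4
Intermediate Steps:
s(l, W) = -4 (s(l, W) = -(-4)*(-1) = -4*1 = -4)
V(d) = d*(-1 + d) (V(d) = (d - 1)*(d + 0) = (-1 + d)*d = d*(-1 + d))
(V(3) + s(1, 5))² = (3*(-1 + 3) - 4)² = (3*2 - 4)² = (6 - 4)² = 2² = 4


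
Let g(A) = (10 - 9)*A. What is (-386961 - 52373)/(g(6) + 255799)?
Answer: -439334/255805 ≈ -1.7175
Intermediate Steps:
g(A) = A (g(A) = 1*A = A)
(-386961 - 52373)/(g(6) + 255799) = (-386961 - 52373)/(6 + 255799) = -439334/255805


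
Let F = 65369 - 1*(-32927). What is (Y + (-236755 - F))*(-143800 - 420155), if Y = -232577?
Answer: 320116648740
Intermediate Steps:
F = 98296 (F = 65369 + 32927 = 98296)
(Y + (-236755 - F))*(-143800 - 420155) = (-232577 + (-236755 - 1*98296))*(-143800 - 420155) = (-232577 + (-236755 - 98296))*(-563955) = (-232577 - 335051)*(-563955) = -567628*(-563955) = 320116648740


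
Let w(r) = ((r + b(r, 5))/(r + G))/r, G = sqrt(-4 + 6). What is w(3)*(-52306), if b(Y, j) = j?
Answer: -418448/7 + 418448*sqrt(2)/21 ≈ -31599.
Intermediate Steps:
G = sqrt(2) ≈ 1.4142
w(r) = (5 + r)/(r*(r + sqrt(2))) (w(r) = ((r + 5)/(r + sqrt(2)))/r = ((5 + r)/(r + sqrt(2)))/r = (5 + r)/(r*(r + sqrt(2))))
w(3)*(-52306) = ((5 + 3)/(3*(3 + sqrt(2))))*(-52306) = ((1/3)*8/(3 + sqrt(2)))*(-52306) = (8/(3*(3 + sqrt(2))))*(-52306) = -418448/(3*(3 + sqrt(2)))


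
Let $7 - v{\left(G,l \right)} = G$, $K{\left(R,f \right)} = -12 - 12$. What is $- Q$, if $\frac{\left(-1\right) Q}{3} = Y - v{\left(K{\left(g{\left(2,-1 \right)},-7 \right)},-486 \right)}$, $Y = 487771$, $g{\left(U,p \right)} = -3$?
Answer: $1463220$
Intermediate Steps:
$K{\left(R,f \right)} = -24$
$v{\left(G,l \right)} = 7 - G$
$Q = -1463220$ ($Q = - 3 \left(487771 - \left(7 - -24\right)\right) = - 3 \left(487771 - \left(7 + 24\right)\right) = - 3 \left(487771 - 31\right) = \left(-3\right) 487740 = -1463220$)
$- Q = \left(-1\right) \left(-1463220\right) = 1463220$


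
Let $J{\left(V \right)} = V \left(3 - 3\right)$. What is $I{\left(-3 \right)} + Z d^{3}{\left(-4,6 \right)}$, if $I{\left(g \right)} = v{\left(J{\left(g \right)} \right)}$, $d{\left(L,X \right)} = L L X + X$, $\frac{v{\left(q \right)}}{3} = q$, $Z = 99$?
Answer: $105059592$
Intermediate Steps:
$J{\left(V \right)} = 0$ ($J{\left(V \right)} = V 0 = 0$)
$v{\left(q \right)} = 3 q$
$d{\left(L,X \right)} = X + X L^{2}$ ($d{\left(L,X \right)} = L^{2} X + X = X L^{2} + X = X + X L^{2}$)
$I{\left(g \right)} = 0$ ($I{\left(g \right)} = 3 \cdot 0 = 0$)
$I{\left(-3 \right)} + Z d^{3}{\left(-4,6 \right)} = 0 + 99 \left(6 \left(1 + \left(-4\right)^{2}\right)\right)^{3} = 0 + 99 \left(6 \left(1 + 16\right)\right)^{3} = 0 + 99 \left(6 \cdot 17\right)^{3} = 0 + 99 \cdot 102^{3} = 0 + 99 \cdot 1061208 = 0 + 105059592 = 105059592$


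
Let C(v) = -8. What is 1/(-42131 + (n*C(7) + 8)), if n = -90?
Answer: -1/41403 ≈ -2.4153e-5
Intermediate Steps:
1/(-42131 + (n*C(7) + 8)) = 1/(-42131 + (-90*(-8) + 8)) = 1/(-42131 + (720 + 8)) = 1/(-42131 + 728) = 1/(-41403) = -1/41403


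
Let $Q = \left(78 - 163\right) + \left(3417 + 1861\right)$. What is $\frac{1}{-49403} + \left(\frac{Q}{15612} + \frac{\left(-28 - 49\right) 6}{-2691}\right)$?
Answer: $\frac{116296070581}{230612611164} \approx 0.50429$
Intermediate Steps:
$Q = 5193$ ($Q = -85 + 5278 = 5193$)
$\frac{1}{-49403} + \left(\frac{Q}{15612} + \frac{\left(-28 - 49\right) 6}{-2691}\right) = \frac{1}{-49403} + \left(\frac{5193}{15612} + \frac{\left(-28 - 49\right) 6}{-2691}\right) = - \frac{1}{49403} + \left(5193 \cdot \frac{1}{15612} + \left(-77\right) 6 \left(- \frac{1}{2691}\right)\right) = - \frac{1}{49403} + \left(\frac{1731}{5204} - - \frac{154}{897}\right) = - \frac{1}{49403} + \left(\frac{1731}{5204} + \frac{154}{897}\right) = - \frac{1}{49403} + \frac{2354123}{4667988} = \frac{116296070581}{230612611164}$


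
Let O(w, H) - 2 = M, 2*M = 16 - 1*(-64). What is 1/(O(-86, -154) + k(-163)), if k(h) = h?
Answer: -1/121 ≈ -0.0082645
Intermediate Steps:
M = 40 (M = (16 - 1*(-64))/2 = (16 + 64)/2 = (½)*80 = 40)
O(w, H) = 42 (O(w, H) = 2 + 40 = 42)
1/(O(-86, -154) + k(-163)) = 1/(42 - 163) = 1/(-121) = -1/121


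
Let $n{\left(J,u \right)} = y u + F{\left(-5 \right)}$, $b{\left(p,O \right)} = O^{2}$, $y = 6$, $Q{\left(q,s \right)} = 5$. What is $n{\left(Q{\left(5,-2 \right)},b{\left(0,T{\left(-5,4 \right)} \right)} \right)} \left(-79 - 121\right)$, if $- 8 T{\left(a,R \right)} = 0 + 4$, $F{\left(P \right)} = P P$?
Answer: $-5300$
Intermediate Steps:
$F{\left(P \right)} = P^{2}$
$T{\left(a,R \right)} = - \frac{1}{2}$ ($T{\left(a,R \right)} = - \frac{0 + 4}{8} = \left(- \frac{1}{8}\right) 4 = - \frac{1}{2}$)
$n{\left(J,u \right)} = 25 + 6 u$ ($n{\left(J,u \right)} = 6 u + \left(-5\right)^{2} = 6 u + 25 = 25 + 6 u$)
$n{\left(Q{\left(5,-2 \right)},b{\left(0,T{\left(-5,4 \right)} \right)} \right)} \left(-79 - 121\right) = \left(25 + 6 \left(- \frac{1}{2}\right)^{2}\right) \left(-79 - 121\right) = \left(25 + 6 \cdot \frac{1}{4}\right) \left(-200\right) = \left(25 + \frac{3}{2}\right) \left(-200\right) = \frac{53}{2} \left(-200\right) = -5300$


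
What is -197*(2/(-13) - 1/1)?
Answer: 2955/13 ≈ 227.31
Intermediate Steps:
-197*(2/(-13) - 1/1) = -197*(2*(-1/13) - 1*1) = -197*(-2/13 - 1) = -197*(-15/13) = 2955/13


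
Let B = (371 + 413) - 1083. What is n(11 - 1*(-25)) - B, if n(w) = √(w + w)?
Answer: 299 + 6*√2 ≈ 307.49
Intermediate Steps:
B = -299 (B = 784 - 1083 = -299)
n(w) = √2*√w (n(w) = √(2*w) = √2*√w)
n(11 - 1*(-25)) - B = √2*√(11 - 1*(-25)) - 1*(-299) = √2*√(11 + 25) + 299 = √2*√36 + 299 = √2*6 + 299 = 6*√2 + 299 = 299 + 6*√2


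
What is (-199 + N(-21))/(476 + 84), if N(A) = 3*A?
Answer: -131/280 ≈ -0.46786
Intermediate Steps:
(-199 + N(-21))/(476 + 84) = (-199 + 3*(-21))/(476 + 84) = (-199 - 63)/560 = -262*1/560 = -131/280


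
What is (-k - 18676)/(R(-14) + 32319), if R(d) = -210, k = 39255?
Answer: -57931/32109 ≈ -1.8042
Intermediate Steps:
(-k - 18676)/(R(-14) + 32319) = (-1*39255 - 18676)/(-210 + 32319) = (-39255 - 18676)/32109 = -57931*1/32109 = -57931/32109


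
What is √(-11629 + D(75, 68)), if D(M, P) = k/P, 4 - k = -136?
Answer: 3*I*√373354/17 ≈ 107.83*I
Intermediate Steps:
k = 140 (k = 4 - 1*(-136) = 4 + 136 = 140)
D(M, P) = 140/P
√(-11629 + D(75, 68)) = √(-11629 + 140/68) = √(-11629 + 140*(1/68)) = √(-11629 + 35/17) = √(-197658/17) = 3*I*√373354/17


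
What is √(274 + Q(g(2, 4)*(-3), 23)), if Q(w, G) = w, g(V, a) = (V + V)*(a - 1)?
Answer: √238 ≈ 15.427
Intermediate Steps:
g(V, a) = 2*V*(-1 + a) (g(V, a) = (2*V)*(-1 + a) = 2*V*(-1 + a))
√(274 + Q(g(2, 4)*(-3), 23)) = √(274 + (2*2*(-1 + 4))*(-3)) = √(274 + (2*2*3)*(-3)) = √(274 + 12*(-3)) = √(274 - 36) = √238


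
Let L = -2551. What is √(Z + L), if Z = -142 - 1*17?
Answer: I*√2710 ≈ 52.058*I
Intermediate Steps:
Z = -159 (Z = -142 - 17 = -159)
√(Z + L) = √(-159 - 2551) = √(-2710) = I*√2710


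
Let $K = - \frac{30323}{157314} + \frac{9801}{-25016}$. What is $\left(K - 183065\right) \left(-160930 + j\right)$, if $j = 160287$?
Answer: $\frac{231618330082802303}{1967683512} \approx 1.1771 \cdot 10^{8}$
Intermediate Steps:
$K = - \frac{1150197341}{1967683512}$ ($K = \left(-30323\right) \frac{1}{157314} + 9801 \left(- \frac{1}{25016}\right) = - \frac{30323}{157314} - \frac{9801}{25016} = - \frac{1150197341}{1967683512} \approx -0.58454$)
$\left(K - 183065\right) \left(-160930 + j\right) = \left(- \frac{1150197341}{1967683512} - 183065\right) \left(-160930 + 160287\right) = \left(- \frac{360215132321621}{1967683512}\right) \left(-643\right) = \frac{231618330082802303}{1967683512}$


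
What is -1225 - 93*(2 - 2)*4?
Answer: -1225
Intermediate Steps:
-1225 - 93*(2 - 2)*4 = -1225 - 93*0*4 = -1225 - 93*0 = -1225 - 1*0 = -1225 + 0 = -1225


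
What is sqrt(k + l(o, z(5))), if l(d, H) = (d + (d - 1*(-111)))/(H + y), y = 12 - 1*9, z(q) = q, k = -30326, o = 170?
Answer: I*sqrt(484314)/4 ≈ 173.98*I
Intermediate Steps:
y = 3 (y = 12 - 9 = 3)
l(d, H) = (111 + 2*d)/(3 + H) (l(d, H) = (d + (d - 1*(-111)))/(H + 3) = (d + (d + 111))/(3 + H) = (d + (111 + d))/(3 + H) = (111 + 2*d)/(3 + H))
sqrt(k + l(o, z(5))) = sqrt(-30326 + (111 + 2*170)/(3 + 5)) = sqrt(-30326 + (111 + 340)/8) = sqrt(-30326 + (1/8)*451) = sqrt(-30326 + 451/8) = sqrt(-242157/8) = I*sqrt(484314)/4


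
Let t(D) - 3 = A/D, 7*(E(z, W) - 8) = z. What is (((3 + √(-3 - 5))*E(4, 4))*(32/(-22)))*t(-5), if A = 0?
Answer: -8640/77 - 5760*I*√2/77 ≈ -112.21 - 105.79*I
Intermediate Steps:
E(z, W) = 8 + z/7
t(D) = 3 (t(D) = 3 + 0/D = 3 + 0 = 3)
(((3 + √(-3 - 5))*E(4, 4))*(32/(-22)))*t(-5) = (((3 + √(-3 - 5))*(8 + (⅐)*4))*(32/(-22)))*3 = (((3 + √(-8))*(8 + 4/7))*(32*(-1/22)))*3 = (((3 + 2*I*√2)*(60/7))*(-16/11))*3 = ((180/7 + 120*I*√2/7)*(-16/11))*3 = (-2880/77 - 1920*I*√2/77)*3 = -8640/77 - 5760*I*√2/77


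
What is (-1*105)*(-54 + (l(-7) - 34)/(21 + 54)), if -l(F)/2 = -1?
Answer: 28574/5 ≈ 5714.8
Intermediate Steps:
l(F) = 2 (l(F) = -2*(-1) = 2)
(-1*105)*(-54 + (l(-7) - 34)/(21 + 54)) = (-1*105)*(-54 + (2 - 34)/(21 + 54)) = -105*(-54 - 32/75) = -105*(-4082/75) = 28574/5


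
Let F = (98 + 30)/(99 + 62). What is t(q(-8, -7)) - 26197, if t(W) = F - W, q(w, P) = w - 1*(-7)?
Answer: -4217428/161 ≈ -26195.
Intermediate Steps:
q(w, P) = 7 + w (q(w, P) = w + 7 = 7 + w)
F = 128/161 ≈ 0.79503
t(W) = 128/161 - W
t(q(-8, -7)) - 26197 = (128/161 - (7 - 8)) - 26197 = (128/161 - 1*(-1)) - 26197 = (128/161 + 1) - 26197 = 289/161 - 26197 = -4217428/161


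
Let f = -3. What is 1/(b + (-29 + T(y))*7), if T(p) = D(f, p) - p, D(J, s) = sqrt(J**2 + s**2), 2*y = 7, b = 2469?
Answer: 4483/10046562 - 7*sqrt(85)/10046562 ≈ 0.00043980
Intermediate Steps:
y = 7/2 (y = (1/2)*7 = 7/2 ≈ 3.5000)
T(p) = sqrt(9 + p**2) - p (T(p) = sqrt((-3)**2 + p**2) - p = sqrt(9 + p**2) - p)
1/(b + (-29 + T(y))*7) = 1/(2469 + (-29 + (sqrt(9 + (7/2)**2) - 1*7/2))*7) = 1/(2469 + (-29 + (sqrt(9 + 49/4) - 7/2))*7) = 1/(2469 + (-29 + (sqrt(85/4) - 7/2))*7) = 1/(2469 + (-29 + (sqrt(85)/2 - 7/2))*7) = 1/(2469 + (-29 + (-7/2 + sqrt(85)/2))*7) = 1/(2469 + (-65/2 + sqrt(85)/2)*7) = 1/(2469 + (-455/2 + 7*sqrt(85)/2)) = 1/(4483/2 + 7*sqrt(85)/2)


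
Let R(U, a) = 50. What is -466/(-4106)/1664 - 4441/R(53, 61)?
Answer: -7585648511/85404800 ≈ -88.820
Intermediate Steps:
-466/(-4106)/1664 - 4441/R(53, 61) = -466/(-4106)/1664 - 4441/50 = -466*(-1/4106)*(1/1664) - 4441*1/50 = (233/2053)*(1/1664) - 4441/50 = 233/3416192 - 4441/50 = -7585648511/85404800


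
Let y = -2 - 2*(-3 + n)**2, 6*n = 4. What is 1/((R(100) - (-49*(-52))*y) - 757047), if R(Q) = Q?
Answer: -9/6516955 ≈ -1.3810e-6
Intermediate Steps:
n = 2/3 (n = (1/6)*4 = 2/3 ≈ 0.66667)
y = -116/9 (y = -2 - 2*(-3 + 2/3)**2 = -2 - 2*(-7/3)**2 = -2 - 2*49/9 = -2 - 98/9 = -116/9 ≈ -12.889)
1/((R(100) - (-49*(-52))*y) - 757047) = 1/((100 - (-49*(-52))*(-116)/9) - 757047) = 1/((100 - 2548*(-116)/9) - 757047) = 1/((100 - 1*(-295568/9)) - 757047) = 1/((100 + 295568/9) - 757047) = 1/(296468/9 - 757047) = 1/(-6516955/9) = -9/6516955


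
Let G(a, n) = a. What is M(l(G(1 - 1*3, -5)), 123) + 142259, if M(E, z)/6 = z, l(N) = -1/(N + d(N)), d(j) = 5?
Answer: 142997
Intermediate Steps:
l(N) = -1/(5 + N) (l(N) = -1/(N + 5) = -1/(5 + N))
M(E, z) = 6*z
M(l(G(1 - 1*3, -5)), 123) + 142259 = 6*123 + 142259 = 738 + 142259 = 142997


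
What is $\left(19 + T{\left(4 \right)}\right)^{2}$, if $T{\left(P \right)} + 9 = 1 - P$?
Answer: $49$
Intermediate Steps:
$T{\left(P \right)} = -8 - P$ ($T{\left(P \right)} = -9 - \left(-1 + P\right) = -8 - P$)
$\left(19 + T{\left(4 \right)}\right)^{2} = \left(19 - 12\right)^{2} = 7^{2} = 49$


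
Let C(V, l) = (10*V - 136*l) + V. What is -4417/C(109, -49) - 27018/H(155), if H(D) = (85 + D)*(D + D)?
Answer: -90177889/97501200 ≈ -0.92489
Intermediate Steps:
C(V, l) = -136*l + 11*V (C(V, l) = (-136*l + 10*V) + V = -136*l + 11*V)
H(D) = 2*D*(85 + D) (H(D) = (85 + D)*(2*D) = 2*D*(85 + D))
-4417/C(109, -49) - 27018/H(155) = -4417/(-136*(-49) + 11*109) - 27018*1/(310*(85 + 155)) = -4417/(6664 + 1199) - 27018/(2*155*240) = -4417/7863 - 27018/74400 = -4417*1/7863 - 27018*1/74400 = -4417/7863 - 4503/12400 = -90177889/97501200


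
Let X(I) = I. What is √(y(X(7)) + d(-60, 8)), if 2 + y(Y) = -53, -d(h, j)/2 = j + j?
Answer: I*√87 ≈ 9.3274*I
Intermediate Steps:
d(h, j) = -4*j (d(h, j) = -2*(j + j) = -4*j)
y(Y) = -55 (y(Y) = -2 - 53 = -55)
√(y(X(7)) + d(-60, 8)) = √(-55 - 4*8) = √(-55 - 32) = √(-87) = I*√87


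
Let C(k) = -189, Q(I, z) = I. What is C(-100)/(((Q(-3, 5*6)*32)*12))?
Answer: 21/128 ≈ 0.16406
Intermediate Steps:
C(-100)/(((Q(-3, 5*6)*32)*12)) = -189/(-3*32*12) = -189/((-96*12)) = -189/(-1152) = -189*(-1/1152) = 21/128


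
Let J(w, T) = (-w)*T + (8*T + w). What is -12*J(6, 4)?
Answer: -168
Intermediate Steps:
J(w, T) = w + 8*T - T*w (J(w, T) = -T*w + (w + 8*T) = w + 8*T - T*w)
-12*J(6, 4) = -12*(6 + 8*4 - 1*4*6) = -12*(6 + 32 - 24) = -12*14 = -168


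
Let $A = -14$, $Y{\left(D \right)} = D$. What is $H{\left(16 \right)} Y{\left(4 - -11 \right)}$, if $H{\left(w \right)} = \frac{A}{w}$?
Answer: $- \frac{105}{8} \approx -13.125$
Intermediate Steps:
$H{\left(w \right)} = - \frac{14}{w}$
$H{\left(16 \right)} Y{\left(4 - -11 \right)} = - \frac{14}{16} \left(4 - -11\right) = \left(-14\right) \frac{1}{16} \left(4 + 11\right) = \left(- \frac{7}{8}\right) 15 = - \frac{105}{8}$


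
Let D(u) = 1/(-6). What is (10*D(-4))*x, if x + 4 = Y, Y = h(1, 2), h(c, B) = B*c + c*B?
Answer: 0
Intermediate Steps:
D(u) = -1/6
h(c, B) = 2*B*c (h(c, B) = B*c + B*c = 2*B*c)
Y = 4 (Y = 2*2*1 = 4)
x = 0 (x = -4 + 4 = 0)
(10*D(-4))*x = (10*(-1/6))*0 = -5/3*0 = 0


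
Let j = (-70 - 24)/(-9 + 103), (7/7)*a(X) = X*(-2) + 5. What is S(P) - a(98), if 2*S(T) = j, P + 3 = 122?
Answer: 381/2 ≈ 190.50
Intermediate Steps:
a(X) = 5 - 2*X (a(X) = X*(-2) + 5 = -2*X + 5 = 5 - 2*X)
P = 119 (P = -3 + 122 = 119)
j = -1 (j = -94/94 = -94*1/94 = -1)
S(T) = -1/2 (S(T) = (1/2)*(-1) = -1/2)
S(P) - a(98) = -1/2 - (5 - 2*98) = -1/2 - (5 - 196) = -1/2 - 1*(-191) = -1/2 + 191 = 381/2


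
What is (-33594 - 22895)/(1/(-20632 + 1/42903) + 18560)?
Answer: -50002633345855/16428842296297 ≈ -3.0436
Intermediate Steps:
(-33594 - 22895)/(1/(-20632 + 1/42903) + 18560) = -56489/(1/(-20632 + 1/42903) + 18560) = -56489/(1/(-885174695/42903) + 18560) = -56489/(-42903/885174695 + 18560) = -56489/16428842296297/885174695 = -56489*885174695/16428842296297 = -50002633345855/16428842296297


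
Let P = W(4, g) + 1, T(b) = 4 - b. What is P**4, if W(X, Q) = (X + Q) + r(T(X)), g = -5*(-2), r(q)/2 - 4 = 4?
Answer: 923521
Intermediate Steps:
r(q) = 16 (r(q) = 8 + 2*4 = 8 + 8 = 16)
g = 10
W(X, Q) = 16 + Q + X (W(X, Q) = (X + Q) + 16 = (Q + X) + 16 = 16 + Q + X)
P = 31 (P = (16 + 10 + 4) + 1 = 30 + 1 = 31)
P**4 = 31**4 = 923521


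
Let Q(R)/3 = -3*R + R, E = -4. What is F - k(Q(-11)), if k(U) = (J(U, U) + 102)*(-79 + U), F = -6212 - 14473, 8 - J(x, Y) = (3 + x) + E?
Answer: -20100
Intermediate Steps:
Q(R) = -6*R (Q(R) = 3*(-3*R + R) = 3*(-2*R) = -6*R)
J(x, Y) = 9 - x (J(x, Y) = 8 - ((3 + x) - 4) = 8 - (-1 + x) = 8 + (1 - x) = 9 - x)
F = -20685
k(U) = (-79 + U)*(111 - U) (k(U) = ((9 - U) + 102)*(-79 + U) = (111 - U)*(-79 + U) = (-79 + U)*(111 - U))
F - k(Q(-11)) = -20685 - (-8769 - (-6*(-11))**2 + 190*(-6*(-11))) = -20685 - (-8769 - 1*66**2 + 190*66) = -20685 - (-8769 - 1*4356 + 12540) = -20685 - (-8769 - 4356 + 12540) = -20685 - 1*(-585) = -20685 + 585 = -20100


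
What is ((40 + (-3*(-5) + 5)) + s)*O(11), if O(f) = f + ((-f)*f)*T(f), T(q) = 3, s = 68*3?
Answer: -92928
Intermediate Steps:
s = 204
O(f) = f - 3*f² (O(f) = f + ((-f)*f)*3 = f - f²*3 = f - 3*f²)
((40 + (-3*(-5) + 5)) + s)*O(11) = ((40 + (-3*(-5) + 5)) + 204)*(11*(1 - 3*11)) = ((40 + (15 + 5)) + 204)*(11*(1 - 33)) = ((40 + 20) + 204)*(11*(-32)) = (60 + 204)*(-352) = 264*(-352) = -92928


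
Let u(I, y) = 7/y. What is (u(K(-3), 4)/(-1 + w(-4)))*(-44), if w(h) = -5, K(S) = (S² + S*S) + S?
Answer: 77/6 ≈ 12.833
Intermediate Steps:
K(S) = S + 2*S² (K(S) = (S² + S²) + S = 2*S² + S = S + 2*S²)
(u(K(-3), 4)/(-1 + w(-4)))*(-44) = ((7/4)/(-1 - 5))*(-44) = ((7*(¼))/(-6))*(-44) = -⅙*7/4*(-44) = -7/24*(-44) = 77/6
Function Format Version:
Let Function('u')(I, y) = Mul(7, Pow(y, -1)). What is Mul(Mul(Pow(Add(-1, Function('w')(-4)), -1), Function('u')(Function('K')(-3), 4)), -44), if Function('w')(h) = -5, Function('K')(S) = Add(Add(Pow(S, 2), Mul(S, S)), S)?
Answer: Rational(77, 6) ≈ 12.833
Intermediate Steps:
Function('K')(S) = Add(S, Mul(2, Pow(S, 2))) (Function('K')(S) = Add(Add(Pow(S, 2), Pow(S, 2)), S) = Add(Mul(2, Pow(S, 2)), S) = Add(S, Mul(2, Pow(S, 2))))
Mul(Mul(Pow(Add(-1, Function('w')(-4)), -1), Function('u')(Function('K')(-3), 4)), -44) = Mul(Mul(Pow(Add(-1, -5), -1), Mul(7, Pow(4, -1))), -44) = Mul(Mul(Pow(-6, -1), Mul(7, Rational(1, 4))), -44) = Mul(Mul(Rational(-1, 6), Rational(7, 4)), -44) = Mul(Rational(-7, 24), -44) = Rational(77, 6)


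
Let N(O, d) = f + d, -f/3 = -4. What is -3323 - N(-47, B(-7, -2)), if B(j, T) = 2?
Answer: -3337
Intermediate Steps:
f = 12 (f = -3*(-4) = 12)
N(O, d) = 12 + d
-3323 - N(-47, B(-7, -2)) = -3323 - (12 + 2) = -3323 - 1*14 = -3323 - 14 = -3337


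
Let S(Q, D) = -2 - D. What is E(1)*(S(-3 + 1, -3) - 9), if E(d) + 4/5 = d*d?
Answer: -8/5 ≈ -1.6000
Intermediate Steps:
E(d) = -⅘ + d² (E(d) = -⅘ + d*d = -⅘ + d²)
E(1)*(S(-3 + 1, -3) - 9) = (-⅘ + 1²)*((-2 - 1*(-3)) - 9) = (-⅘ + 1)*((-2 + 3) - 9) = (1 - 9)/5 = (⅕)*(-8) = -8/5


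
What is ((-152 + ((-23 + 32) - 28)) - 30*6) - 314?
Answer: -665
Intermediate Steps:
((-152 + ((-23 + 32) - 28)) - 30*6) - 314 = ((-152 + (9 - 28)) - 180) - 314 = ((-152 - 19) - 180) - 314 = (-171 - 180) - 314 = -351 - 314 = -665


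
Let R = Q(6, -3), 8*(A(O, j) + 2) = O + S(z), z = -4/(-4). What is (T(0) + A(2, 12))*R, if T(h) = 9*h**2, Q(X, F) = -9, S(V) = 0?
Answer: 63/4 ≈ 15.750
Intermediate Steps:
z = 1 (z = -4*(-1/4) = 1)
A(O, j) = -2 + O/8 (A(O, j) = -2 + (O + 0)/8 = -2 + O/8)
R = -9
(T(0) + A(2, 12))*R = (9*0**2 + (-2 + (1/8)*2))*(-9) = (9*0 + (-2 + 1/4))*(-9) = (0 - 7/4)*(-9) = -7/4*(-9) = 63/4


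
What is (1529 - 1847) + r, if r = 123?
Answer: -195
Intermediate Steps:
(1529 - 1847) + r = (1529 - 1847) + 123 = -318 + 123 = -195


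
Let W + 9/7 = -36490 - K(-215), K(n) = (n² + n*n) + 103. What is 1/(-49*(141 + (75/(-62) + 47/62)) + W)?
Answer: -217/29497061 ≈ -7.3567e-6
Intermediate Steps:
K(n) = 103 + 2*n² (K(n) = (n² + n²) + 103 = 2*n² + 103 = 103 + 2*n²)
W = -903310/7 (W = -9/7 + (-36490 - (103 + 2*(-215)²)) = -9/7 + (-36490 - (103 + 2*46225)) = -9/7 + (-36490 - (103 + 92450)) = -9/7 + (-36490 - 1*92553) = -9/7 + (-36490 - 92553) = -9/7 - 129043 = -903310/7 ≈ -1.2904e+5)
1/(-49*(141 + (75/(-62) + 47/62)) + W) = 1/(-49*(141 + (75/(-62) + 47/62)) - 903310/7) = 1/(-49*(141 + (75*(-1/62) + 47*(1/62))) - 903310/7) = 1/(-49*(141 + (-75/62 + 47/62)) - 903310/7) = 1/(-49*(141 - 14/31) - 903310/7) = 1/(-49*4357/31 - 903310/7) = 1/(-213493/31 - 903310/7) = 1/(-29497061/217) = -217/29497061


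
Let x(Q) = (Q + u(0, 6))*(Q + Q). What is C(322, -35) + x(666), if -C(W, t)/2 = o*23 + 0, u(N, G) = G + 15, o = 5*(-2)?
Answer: 915544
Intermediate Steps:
o = -10
u(N, G) = 15 + G
C(W, t) = 460 (C(W, t) = -2*(-10*23 + 0) = -2*(-230 + 0) = -2*(-230) = 460)
x(Q) = 2*Q*(21 + Q) (x(Q) = (Q + (15 + 6))*(Q + Q) = (Q + 21)*(2*Q) = (21 + Q)*(2*Q) = 2*Q*(21 + Q))
C(322, -35) + x(666) = 460 + 2*666*(21 + 666) = 460 + 2*666*687 = 460 + 915084 = 915544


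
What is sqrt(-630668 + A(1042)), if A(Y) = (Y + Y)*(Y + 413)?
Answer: 4*sqrt(150097) ≈ 1549.7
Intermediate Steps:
A(Y) = 2*Y*(413 + Y) (A(Y) = (2*Y)*(413 + Y) = 2*Y*(413 + Y))
sqrt(-630668 + A(1042)) = sqrt(-630668 + 2*1042*(413 + 1042)) = sqrt(-630668 + 2*1042*1455) = sqrt(-630668 + 3032220) = sqrt(2401552) = 4*sqrt(150097)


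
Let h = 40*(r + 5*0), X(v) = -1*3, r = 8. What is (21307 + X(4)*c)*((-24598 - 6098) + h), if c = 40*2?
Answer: -639931192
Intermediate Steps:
X(v) = -3
h = 320 (h = 40*(8 + 5*0) = 40*(8 + 0) = 40*8 = 320)
c = 80
(21307 + X(4)*c)*((-24598 - 6098) + h) = (21307 - 3*80)*((-24598 - 6098) + 320) = (21307 - 240)*(-30696 + 320) = 21067*(-30376) = -639931192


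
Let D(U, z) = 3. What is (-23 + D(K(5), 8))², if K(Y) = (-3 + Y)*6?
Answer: 400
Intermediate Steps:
K(Y) = -18 + 6*Y
(-23 + D(K(5), 8))² = (-23 + 3)² = (-20)² = 400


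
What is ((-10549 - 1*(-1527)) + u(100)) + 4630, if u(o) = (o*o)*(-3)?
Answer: -34392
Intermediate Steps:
u(o) = -3*o**2 (u(o) = o**2*(-3) = -3*o**2)
((-10549 - 1*(-1527)) + u(100)) + 4630 = ((-10549 - 1*(-1527)) - 3*100**2) + 4630 = ((-10549 + 1527) - 3*10000) + 4630 = (-9022 - 30000) + 4630 = -39022 + 4630 = -34392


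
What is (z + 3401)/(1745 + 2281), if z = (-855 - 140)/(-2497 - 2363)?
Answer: 3305971/3913272 ≈ 0.84481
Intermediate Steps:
z = 199/972 (z = -995/(-4860) = -995*(-1/4860) = 199/972 ≈ 0.20473)
(z + 3401)/(1745 + 2281) = (199/972 + 3401)/(1745 + 2281) = (3305971/972)/4026 = (3305971/972)*(1/4026) = 3305971/3913272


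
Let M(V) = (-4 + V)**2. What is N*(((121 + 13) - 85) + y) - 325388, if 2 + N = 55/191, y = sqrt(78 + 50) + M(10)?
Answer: -62176903/191 - 2616*sqrt(2)/191 ≈ -3.2555e+5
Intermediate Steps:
y = 36 + 8*sqrt(2) (y = sqrt(78 + 50) + (-4 + 10)**2 = sqrt(128) + 6**2 = 8*sqrt(2) + 36 = 36 + 8*sqrt(2) ≈ 47.314)
N = -327/191 (N = -2 + 55/191 = -327/191 ≈ -1.7120)
N*(((121 + 13) - 85) + y) - 325388 = -327*(((121 + 13) - 85) + (36 + 8*sqrt(2)))/191 - 325388 = -327*((134 - 85) + (36 + 8*sqrt(2)))/191 - 325388 = -327*(49 + (36 + 8*sqrt(2)))/191 - 325388 = -327*(85 + 8*sqrt(2))/191 - 325388 = (-27795/191 - 2616*sqrt(2)/191) - 325388 = -62176903/191 - 2616*sqrt(2)/191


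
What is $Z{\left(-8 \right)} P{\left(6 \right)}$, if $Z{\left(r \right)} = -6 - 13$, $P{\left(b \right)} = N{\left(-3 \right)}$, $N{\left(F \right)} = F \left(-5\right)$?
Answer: $-285$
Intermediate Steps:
$N{\left(F \right)} = - 5 F$
$P{\left(b \right)} = 15$ ($P{\left(b \right)} = \left(-5\right) \left(-3\right) = 15$)
$Z{\left(r \right)} = -19$
$Z{\left(-8 \right)} P{\left(6 \right)} = \left(-19\right) 15 = -285$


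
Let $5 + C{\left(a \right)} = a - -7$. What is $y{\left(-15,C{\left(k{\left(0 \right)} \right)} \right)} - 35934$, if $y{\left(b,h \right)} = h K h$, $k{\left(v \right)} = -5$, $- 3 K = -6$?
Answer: $-35916$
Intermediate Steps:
$K = 2$ ($K = \left(- \frac{1}{3}\right) \left(-6\right) = 2$)
$C{\left(a \right)} = 2 + a$ ($C{\left(a \right)} = -5 + \left(a - -7\right) = -5 + \left(a + 7\right) = -5 + \left(7 + a\right) = 2 + a$)
$y{\left(b,h \right)} = 2 h^{2}$ ($y{\left(b,h \right)} = h 2 h = 2 h h = 2 h^{2}$)
$y{\left(-15,C{\left(k{\left(0 \right)} \right)} \right)} - 35934 = 2 \left(2 - 5\right)^{2} - 35934 = 2 \left(-3\right)^{2} - 35934 = 2 \cdot 9 - 35934 = 18 - 35934 = -35916$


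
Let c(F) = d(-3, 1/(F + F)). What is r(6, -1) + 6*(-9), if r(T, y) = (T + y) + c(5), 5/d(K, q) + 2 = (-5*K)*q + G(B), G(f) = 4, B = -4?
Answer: -333/7 ≈ -47.571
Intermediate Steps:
d(K, q) = 5/(2 - 5*K*q) (d(K, q) = 5/(-2 + ((-5*K)*q + 4)) = 5/(-2 + (-5*K*q + 4)) = 5/(-2 + (4 - 5*K*q)) = 5/(2 - 5*K*q))
c(F) = -5/(-2 - 15/(2*F)) (c(F) = -5/(-2 + 5*(-3)/(F + F)) = -5/(-2 + 5*(-3)/(2*F)) = -5/(-2 + 5*(-3)*(1/(2*F))) = -5/(-2 - 15/(2*F)))
r(T, y) = 10/7 + T + y (r(T, y) = (T + y) + 10*5/(15 + 4*5) = (T + y) + 10*5/(15 + 20) = (T + y) + 10*5/35 = (T + y) + 10*5*(1/35) = (T + y) + 10/7 = 10/7 + T + y)
r(6, -1) + 6*(-9) = (10/7 + 6 - 1) + 6*(-9) = 45/7 - 54 = -333/7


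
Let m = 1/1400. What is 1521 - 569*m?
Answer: 2128831/1400 ≈ 1520.6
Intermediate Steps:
m = 1/1400 ≈ 0.00071429
1521 - 569*m = 1521 - 569*1/1400 = 1521 - 569/1400 = 2128831/1400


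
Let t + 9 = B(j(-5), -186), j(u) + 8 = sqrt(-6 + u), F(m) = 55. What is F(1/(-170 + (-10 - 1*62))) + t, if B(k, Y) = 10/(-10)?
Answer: 45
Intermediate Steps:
j(u) = -8 + sqrt(-6 + u)
B(k, Y) = -1 (B(k, Y) = 10*(-1/10) = -1)
t = -10 (t = -9 - 1 = -10)
F(1/(-170 + (-10 - 1*62))) + t = 55 - 10 = 45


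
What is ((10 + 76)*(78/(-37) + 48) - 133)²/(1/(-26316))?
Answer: -523982756275884/1369 ≈ -3.8275e+11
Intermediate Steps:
((10 + 76)*(78/(-37) + 48) - 133)²/(1/(-26316)) = (86*(78*(-1/37) + 48) - 133)²/(-1/26316) = (86*(-78/37 + 48) - 133)²*(-26316) = (86*(1698/37) - 133)²*(-26316) = (146028/37 - 133)²*(-26316) = (141107/37)²*(-26316) = (19911185449/1369)*(-26316) = -523982756275884/1369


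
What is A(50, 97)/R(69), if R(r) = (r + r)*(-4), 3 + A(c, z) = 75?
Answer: -3/23 ≈ -0.13043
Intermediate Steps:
A(c, z) = 72 (A(c, z) = -3 + 75 = 72)
R(r) = -8*r (R(r) = (2*r)*(-4) = -8*r)
A(50, 97)/R(69) = 72/((-8*69)) = 72/(-552) = 72*(-1/552) = -3/23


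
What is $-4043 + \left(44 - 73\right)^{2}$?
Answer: $-3202$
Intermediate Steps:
$-4043 + \left(44 - 73\right)^{2} = -4043 + \left(-29\right)^{2} = -4043 + 841 = -3202$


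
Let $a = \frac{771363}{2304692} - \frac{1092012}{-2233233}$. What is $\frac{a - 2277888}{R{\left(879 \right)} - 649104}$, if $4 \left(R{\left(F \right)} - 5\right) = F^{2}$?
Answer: $\frac{781605994694753779}{156445176002338353} \approx 4.996$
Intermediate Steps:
$R{\left(F \right)} = 5 + \frac{F^{2}}{4}$
$a = \frac{1413128208961}{1715638076412}$ ($a = 771363 \cdot \frac{1}{2304692} - - \frac{364004}{744411} = \frac{771363}{2304692} + \frac{364004}{744411} = \frac{1413128208961}{1715638076412} \approx 0.82368$)
$\frac{a - 2277888}{R{\left(879 \right)} - 649104} = \frac{\frac{1413128208961}{1715638076412} - 2277888}{\left(5 + \frac{879^{2}}{4}\right) - 649104} = \frac{\frac{1413128208961}{1715638076412} - 2277888}{\left(5 + \frac{1}{4} \cdot 772641\right) - 649104} = \frac{\frac{1413128208961}{1715638076412} - 2277888}{\left(5 + \frac{772641}{4}\right) - 649104} = - \frac{3908029973473768895}{1715638076412 \left(\frac{772661}{4} - 649104\right)} = - \frac{3908029973473768895}{1715638076412 \left(- \frac{1823755}{4}\right)} = \left(- \frac{3908029973473768895}{1715638076412}\right) \left(- \frac{4}{1823755}\right) = \frac{781605994694753779}{156445176002338353}$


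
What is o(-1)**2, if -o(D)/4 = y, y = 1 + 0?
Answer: 16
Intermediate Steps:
y = 1
o(D) = -4 (o(D) = -4*1 = -4)
o(-1)**2 = (-4)**2 = 16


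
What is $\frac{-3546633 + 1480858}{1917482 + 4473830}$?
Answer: $- \frac{2065775}{6391312} \approx -0.32322$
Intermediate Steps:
$\frac{-3546633 + 1480858}{1917482 + 4473830} = - \frac{2065775}{6391312}$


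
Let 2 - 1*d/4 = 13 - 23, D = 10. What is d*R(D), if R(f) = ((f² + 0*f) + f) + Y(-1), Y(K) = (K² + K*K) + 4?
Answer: 5568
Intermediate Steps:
Y(K) = 4 + 2*K² (Y(K) = (K² + K²) + 4 = 2*K² + 4 = 4 + 2*K²)
R(f) = 6 + f + f² (R(f) = ((f² + 0*f) + f) + (4 + 2*(-1)²) = ((f² + 0) + f) + (4 + 2*1) = (f² + f) + (4 + 2) = (f + f²) + 6 = 6 + f + f²)
d = 48 (d = 8 - 4*(13 - 23) = 8 - 4*(-10) = 8 + 40 = 48)
d*R(D) = 48*(6 + 10 + 10²) = 48*(6 + 10 + 100) = 48*116 = 5568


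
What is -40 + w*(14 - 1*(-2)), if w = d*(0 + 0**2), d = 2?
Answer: -40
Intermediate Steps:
w = 0 (w = 2*(0 + 0**2) = 2*(0 + 0) = 2*0 = 0)
-40 + w*(14 - 1*(-2)) = -40 + 0*(14 - 1*(-2)) = -40 + 0*(14 + 2) = -40 + 0*16 = -40 + 0 = -40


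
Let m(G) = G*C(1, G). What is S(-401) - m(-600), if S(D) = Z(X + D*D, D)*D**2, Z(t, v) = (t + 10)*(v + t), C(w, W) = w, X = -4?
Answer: 4147507963977772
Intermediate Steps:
m(G) = G (m(G) = G*1 = G)
Z(t, v) = (10 + t)*(t + v)
S(D) = D**2*(-40 + (-4 + D**2)**2 + 10*D + 10*D**2 + D*(-4 + D**2)) (S(D) = ((-4 + D*D)**2 + 10*(-4 + D*D) + 10*D + (-4 + D*D)*D)*D**2 = ((-4 + D**2)**2 + 10*(-4 + D**2) + 10*D + (-4 + D**2)*D)*D**2 = ((-4 + D**2)**2 + (-40 + 10*D**2) + 10*D + D*(-4 + D**2))*D**2 = (-40 + (-4 + D**2)**2 + 10*D + 10*D**2 + D*(-4 + D**2))*D**2 = D**2*(-40 + (-4 + D**2)**2 + 10*D + 10*D**2 + D*(-4 + D**2)))
S(-401) - m(-600) = (-401)**2*(-24 + (-401)**3 + (-401)**4 + 2*(-401)**2 + 6*(-401)) - 1*(-600) = 160801*(-24 - 64481201 + 25856961601 + 2*160801 - 2406) + 600 = 160801*(-24 - 64481201 + 25856961601 + 321602 - 2406) + 600 = 160801*25792799572 + 600 = 4147507963977172 + 600 = 4147507963977772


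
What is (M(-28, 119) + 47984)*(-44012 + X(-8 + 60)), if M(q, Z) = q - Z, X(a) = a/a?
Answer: -2105354207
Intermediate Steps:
X(a) = 1
(M(-28, 119) + 47984)*(-44012 + X(-8 + 60)) = ((-28 - 1*119) + 47984)*(-44012 + 1) = ((-28 - 119) + 47984)*(-44011) = (-147 + 47984)*(-44011) = 47837*(-44011) = -2105354207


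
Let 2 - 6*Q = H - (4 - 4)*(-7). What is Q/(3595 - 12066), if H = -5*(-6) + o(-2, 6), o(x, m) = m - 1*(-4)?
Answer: 19/25413 ≈ 0.00074765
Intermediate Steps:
o(x, m) = 4 + m (o(x, m) = m + 4 = 4 + m)
H = 40 (H = -5*(-6) + (4 + 6) = 30 + 10 = 40)
Q = -19/3 (Q = ⅓ - (40 - (4 - 4)*(-7))/6 = ⅓ - (40 - 0*(-7))/6 = ⅓ - (40 - 1*0)/6 = ⅓ - (40 + 0)/6 = ⅓ - ⅙*40 = ⅓ - 20/3 = -19/3 ≈ -6.3333)
Q/(3595 - 12066) = -19/3/(3595 - 12066) = -19/3/(-8471) = -1/8471*(-19/3) = 19/25413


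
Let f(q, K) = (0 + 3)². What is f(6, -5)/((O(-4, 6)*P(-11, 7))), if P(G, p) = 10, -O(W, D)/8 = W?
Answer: 9/320 ≈ 0.028125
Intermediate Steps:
O(W, D) = -8*W
f(q, K) = 9 (f(q, K) = 3² = 9)
f(6, -5)/((O(-4, 6)*P(-11, 7))) = 9/((-8*(-4)*10)) = 9/((32*10)) = 9/320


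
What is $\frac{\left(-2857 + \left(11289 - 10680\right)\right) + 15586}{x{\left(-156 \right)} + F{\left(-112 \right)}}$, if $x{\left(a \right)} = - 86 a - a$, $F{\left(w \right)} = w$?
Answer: $\frac{6669}{6730} \approx 0.99094$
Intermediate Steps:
$x{\left(a \right)} = - 87 a$
$\frac{\left(-2857 + \left(11289 - 10680\right)\right) + 15586}{x{\left(-156 \right)} + F{\left(-112 \right)}} = \frac{\left(-2857 + \left(11289 - 10680\right)\right) + 15586}{\left(-87\right) \left(-156\right) - 112} = \frac{\left(-2857 + 609\right) + 15586}{13572 - 112} = \frac{-2248 + 15586}{13460} = 13338 \cdot \frac{1}{13460} = \frac{6669}{6730}$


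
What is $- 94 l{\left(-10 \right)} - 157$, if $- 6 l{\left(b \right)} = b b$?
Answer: $\frac{4229}{3} \approx 1409.7$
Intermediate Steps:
$l{\left(b \right)} = - \frac{b^{2}}{6}$ ($l{\left(b \right)} = - \frac{b b}{6} = - \frac{b^{2}}{6}$)
$- 94 l{\left(-10 \right)} - 157 = - 94 \left(- \frac{\left(-10\right)^{2}}{6}\right) - 157 = - 94 \left(\left(- \frac{1}{6}\right) 100\right) - 157 = \left(-94\right) \left(- \frac{50}{3}\right) - 157 = \frac{4700}{3} - 157 = \frac{4229}{3}$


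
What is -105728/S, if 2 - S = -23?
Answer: -105728/25 ≈ -4229.1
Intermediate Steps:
S = 25 (S = 2 - 1*(-23) = 2 + 23 = 25)
-105728/S = -105728/25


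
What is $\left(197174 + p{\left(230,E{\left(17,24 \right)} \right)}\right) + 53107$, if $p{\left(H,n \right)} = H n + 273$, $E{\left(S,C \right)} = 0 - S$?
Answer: $246644$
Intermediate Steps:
$E{\left(S,C \right)} = - S$
$p{\left(H,n \right)} = 273 + H n$
$\left(197174 + p{\left(230,E{\left(17,24 \right)} \right)}\right) + 53107 = \left(197174 + \left(273 + 230 \left(\left(-1\right) 17\right)\right)\right) + 53107 = \left(197174 + \left(273 + 230 \left(-17\right)\right)\right) + 53107 = \left(197174 + \left(273 - 3910\right)\right) + 53107 = \left(197174 - 3637\right) + 53107 = 193537 + 53107 = 246644$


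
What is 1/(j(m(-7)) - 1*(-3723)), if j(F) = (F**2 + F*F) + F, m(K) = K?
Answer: 1/3814 ≈ 0.00026219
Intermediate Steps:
j(F) = F + 2*F**2 (j(F) = (F**2 + F**2) + F = 2*F**2 + F = F + 2*F**2)
1/(j(m(-7)) - 1*(-3723)) = 1/(-7*(1 + 2*(-7)) - 1*(-3723)) = 1/(-7*(1 - 14) + 3723) = 1/(-7*(-13) + 3723) = 1/(91 + 3723) = 1/3814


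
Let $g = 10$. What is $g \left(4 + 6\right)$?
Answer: $100$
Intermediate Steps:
$g \left(4 + 6\right) = 10 \left(4 + 6\right) = 10 \cdot 10 = 100$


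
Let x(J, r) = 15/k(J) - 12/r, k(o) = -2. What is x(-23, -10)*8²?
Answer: -2016/5 ≈ -403.20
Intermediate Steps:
x(J, r) = -15/2 - 12/r (x(J, r) = 15/(-2) - 12/r = 15*(-½) - 12/r = -15/2 - 12/r)
x(-23, -10)*8² = (-15/2 - 12/(-10))*8² = (-15/2 - 12*(-⅒))*64 = (-15/2 + 6/5)*64 = -63/10*64 = -2016/5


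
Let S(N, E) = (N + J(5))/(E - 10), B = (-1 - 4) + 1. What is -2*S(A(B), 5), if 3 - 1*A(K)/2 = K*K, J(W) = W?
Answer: -42/5 ≈ -8.4000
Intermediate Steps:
B = -4 (B = -5 + 1 = -4)
A(K) = 6 - 2*K² (A(K) = 6 - 2*K*K = 6 - 2*K²)
S(N, E) = (5 + N)/(-10 + E) (S(N, E) = (N + 5)/(E - 10) = (5 + N)/(-10 + E))
-2*S(A(B), 5) = -2*(5 + (6 - 2*(-4)²))/(-10 + 5) = -2*(5 + (6 - 2*16))/(-5) = -(-2)*(5 + (6 - 32))/5 = -(-2)*(5 - 26)/5 = -(-2)*(-21)/5 = -2*21/5 = -42/5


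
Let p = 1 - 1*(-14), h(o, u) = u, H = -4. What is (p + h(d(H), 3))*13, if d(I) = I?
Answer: 234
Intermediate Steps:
p = 15 (p = 1 + 14 = 15)
(p + h(d(H), 3))*13 = (15 + 3)*13 = 18*13 = 234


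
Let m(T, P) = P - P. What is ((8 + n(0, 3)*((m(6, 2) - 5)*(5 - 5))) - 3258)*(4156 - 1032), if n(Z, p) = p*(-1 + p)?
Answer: -10153000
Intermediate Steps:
m(T, P) = 0
((8 + n(0, 3)*((m(6, 2) - 5)*(5 - 5))) - 3258)*(4156 - 1032) = ((8 + (3*(-1 + 3))*((0 - 5)*(5 - 5))) - 3258)*(4156 - 1032) = ((8 + (3*2)*(-5*0)) - 3258)*3124 = ((8 + 6*0) - 3258)*3124 = ((8 + 0) - 3258)*3124 = (8 - 3258)*3124 = -3250*3124 = -10153000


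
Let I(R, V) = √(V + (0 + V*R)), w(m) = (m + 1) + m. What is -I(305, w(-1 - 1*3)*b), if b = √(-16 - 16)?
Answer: -6*2^(¾)*√119*√(-I) ≈ -77.836 + 77.836*I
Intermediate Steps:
w(m) = 1 + 2*m (w(m) = (1 + m) + m = 1 + 2*m)
b = 4*I*√2 (b = √(-32) = 4*I*√2 ≈ 5.6569*I)
I(R, V) = √(V + R*V) (I(R, V) = √(V + (0 + R*V)) = √(V + R*V))
-I(305, w(-1 - 1*3)*b) = -√(((1 + 2*(-1 - 1*3))*(4*I*√2))*(1 + 305)) = -√(((1 + 2*(-1 - 3))*(4*I*√2))*306) = -√(((1 + 2*(-4))*(4*I*√2))*306) = -√(((1 - 8)*(4*I*√2))*306) = -√(-28*I*√2*306) = -√(-8568*I*√2) = -6*2^(¾)*√119*√(-I)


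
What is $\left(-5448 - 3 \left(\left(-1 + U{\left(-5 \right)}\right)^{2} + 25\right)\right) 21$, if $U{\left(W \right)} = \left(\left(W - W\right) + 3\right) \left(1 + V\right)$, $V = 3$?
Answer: $-123606$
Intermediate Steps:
$U{\left(W \right)} = 12$ ($U{\left(W \right)} = \left(\left(W - W\right) + 3\right) \left(1 + 3\right) = \left(0 + 3\right) 4 = 3 \cdot 4 = 12$)
$\left(-5448 - 3 \left(\left(-1 + U{\left(-5 \right)}\right)^{2} + 25\right)\right) 21 = \left(-5448 - 3 \left(\left(-1 + 12\right)^{2} + 25\right)\right) 21 = \left(-5448 - 3 \left(11^{2} + 25\right)\right) 21 = \left(-5448 - 3 \left(121 + 25\right)\right) 21 = \left(-5448 - 438\right) 21 = \left(-5886\right) 21 = -123606$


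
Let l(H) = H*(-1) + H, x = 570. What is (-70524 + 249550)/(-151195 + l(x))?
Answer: -179026/151195 ≈ -1.1841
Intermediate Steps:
l(H) = 0 (l(H) = -H + H = 0)
(-70524 + 249550)/(-151195 + l(x)) = (-70524 + 249550)/(-151195 + 0) = 179026/(-151195) = 179026*(-1/151195) = -179026/151195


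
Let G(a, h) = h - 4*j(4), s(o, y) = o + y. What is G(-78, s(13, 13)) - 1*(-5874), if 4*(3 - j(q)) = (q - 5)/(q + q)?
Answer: 47103/8 ≈ 5887.9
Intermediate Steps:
j(q) = 3 - (-5 + q)/(8*q) (j(q) = 3 - (q - 5)/(4*(q + q)) = 3 - (-5 + q)/(4*(2*q)) = 3 - (-5 + q)*1/(2*q)/4 = 3 - (-5 + q)/(8*q))
G(a, h) = -97/8 + h (G(a, h) = h - (5 + 23*4)/(2*4) = h - (5 + 92)/(2*4) = h - 97/(2*4) = h - 4*97/32 = h - 97/8 = -97/8 + h)
G(-78, s(13, 13)) - 1*(-5874) = (-97/8 + (13 + 13)) - 1*(-5874) = (-97/8 + 26) + 5874 = 111/8 + 5874 = 47103/8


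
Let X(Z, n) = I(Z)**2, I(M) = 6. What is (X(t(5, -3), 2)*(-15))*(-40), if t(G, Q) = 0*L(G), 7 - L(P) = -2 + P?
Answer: 21600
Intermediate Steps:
L(P) = 9 - P (L(P) = 7 - (-2 + P) = 7 + (2 - P) = 9 - P)
t(G, Q) = 0 (t(G, Q) = 0*(9 - G) = 0)
X(Z, n) = 36 (X(Z, n) = 6**2 = 36)
(X(t(5, -3), 2)*(-15))*(-40) = (36*(-15))*(-40) = -540*(-40) = 21600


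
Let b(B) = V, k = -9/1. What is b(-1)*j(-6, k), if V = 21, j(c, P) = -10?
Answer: -210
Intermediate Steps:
k = -9 (k = -9*1 = -9)
b(B) = 21
b(-1)*j(-6, k) = 21*(-10) = -210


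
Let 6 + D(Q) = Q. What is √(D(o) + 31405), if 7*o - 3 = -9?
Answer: √1538509/7 ≈ 177.20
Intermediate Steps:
o = -6/7 (o = 3/7 + (⅐)*(-9) = 3/7 - 9/7 = -6/7 ≈ -0.85714)
D(Q) = -6 + Q
√(D(o) + 31405) = √((-6 - 6/7) + 31405) = √(-48/7 + 31405) = √(219787/7) = √1538509/7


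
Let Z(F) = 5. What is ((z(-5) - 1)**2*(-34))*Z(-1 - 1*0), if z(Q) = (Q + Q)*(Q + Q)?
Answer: -1666170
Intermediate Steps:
z(Q) = 4*Q**2 (z(Q) = (2*Q)*(2*Q) = 4*Q**2)
((z(-5) - 1)**2*(-34))*Z(-1 - 1*0) = ((4*(-5)**2 - 1)**2*(-34))*5 = ((4*25 - 1)**2*(-34))*5 = ((100 - 1)**2*(-34))*5 = (99**2*(-34))*5 = (9801*(-34))*5 = -333234*5 = -1666170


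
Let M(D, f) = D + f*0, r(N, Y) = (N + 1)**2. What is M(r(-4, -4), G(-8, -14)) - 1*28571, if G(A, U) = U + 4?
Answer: -28562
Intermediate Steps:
G(A, U) = 4 + U
r(N, Y) = (1 + N)**2
M(D, f) = D (M(D, f) = D + 0 = D)
M(r(-4, -4), G(-8, -14)) - 1*28571 = (1 - 4)**2 - 1*28571 = (-3)**2 - 28571 = 9 - 28571 = -28562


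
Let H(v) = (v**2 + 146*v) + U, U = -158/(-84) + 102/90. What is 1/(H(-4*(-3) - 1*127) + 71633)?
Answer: 70/4764971 ≈ 1.4691e-5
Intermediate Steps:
U = 211/70 (U = -158*(-1/84) + 102*(1/90) = 79/42 + 17/15 = 211/70 ≈ 3.0143)
H(v) = 211/70 + v**2 + 146*v (H(v) = (v**2 + 146*v) + 211/70 = 211/70 + v**2 + 146*v)
1/(H(-4*(-3) - 1*127) + 71633) = 1/((211/70 + (-4*(-3) - 1*127)**2 + 146*(-4*(-3) - 1*127)) + 71633) = 1/((211/70 + (12 - 127)**2 + 146*(12 - 127)) + 71633) = 1/((211/70 + (-115)**2 + 146*(-115)) + 71633) = 1/((211/70 + 13225 - 16790) + 71633) = 1/(-249339/70 + 71633) = 1/(4764971/70) = 70/4764971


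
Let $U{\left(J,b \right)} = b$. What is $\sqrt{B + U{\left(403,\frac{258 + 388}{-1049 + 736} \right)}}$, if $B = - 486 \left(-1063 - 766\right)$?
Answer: $\frac{14 \sqrt{444305378}}{313} \approx 942.81$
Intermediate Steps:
$B = 888894$ ($B = \left(-486\right) \left(-1829\right) = 888894$)
$\sqrt{B + U{\left(403,\frac{258 + 388}{-1049 + 736} \right)}} = \sqrt{888894 + \frac{258 + 388}{-1049 + 736}} = \sqrt{888894 + \frac{646}{-313}} = \sqrt{888894 + 646 \left(- \frac{1}{313}\right)} = \sqrt{888894 - \frac{646}{313}} = \sqrt{\frac{278223176}{313}} = \frac{14 \sqrt{444305378}}{313}$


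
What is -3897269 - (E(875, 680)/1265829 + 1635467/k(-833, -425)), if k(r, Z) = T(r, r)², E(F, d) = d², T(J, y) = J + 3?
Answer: -3398536308526506043/872029598100 ≈ -3.8973e+6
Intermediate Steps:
T(J, y) = 3 + J
k(r, Z) = (3 + r)²
-3897269 - (E(875, 680)/1265829 + 1635467/k(-833, -425)) = -3897269 - (680²/1265829 + 1635467/((3 - 833)²)) = -3897269 - (462400*(1/1265829) + 1635467/((-830)²)) = -3897269 - (462400/1265829 + 1635467/688900) = -3897269 - 1*2388768917143/872029598100 = -3897269 - 2388768917143/872029598100 = -3398536308526506043/872029598100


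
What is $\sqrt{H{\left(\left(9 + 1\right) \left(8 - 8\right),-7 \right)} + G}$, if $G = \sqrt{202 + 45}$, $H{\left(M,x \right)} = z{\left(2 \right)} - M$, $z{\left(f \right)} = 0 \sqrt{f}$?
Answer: $\sqrt[4]{247} \approx 3.9644$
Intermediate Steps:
$z{\left(f \right)} = 0$
$H{\left(M,x \right)} = - M$ ($H{\left(M,x \right)} = 0 - M = - M$)
$G = \sqrt{247} \approx 15.716$
$\sqrt{H{\left(\left(9 + 1\right) \left(8 - 8\right),-7 \right)} + G} = \sqrt{- \left(9 + 1\right) \left(8 - 8\right) + \sqrt{247}} = \sqrt{- 10 \cdot 0 + \sqrt{247}} = \sqrt{\left(-1\right) 0 + \sqrt{247}} = \sqrt{0 + \sqrt{247}} = \sqrt{\sqrt{247}} = \sqrt[4]{247}$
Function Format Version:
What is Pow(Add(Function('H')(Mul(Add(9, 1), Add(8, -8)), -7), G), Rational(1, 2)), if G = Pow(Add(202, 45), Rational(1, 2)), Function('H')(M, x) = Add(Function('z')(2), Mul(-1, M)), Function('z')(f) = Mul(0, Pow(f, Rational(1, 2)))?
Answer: Pow(247, Rational(1, 4)) ≈ 3.9644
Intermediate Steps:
Function('z')(f) = 0
Function('H')(M, x) = Mul(-1, M) (Function('H')(M, x) = Add(0, Mul(-1, M)) = Mul(-1, M))
G = Pow(247, Rational(1, 2)) ≈ 15.716
Pow(Add(Function('H')(Mul(Add(9, 1), Add(8, -8)), -7), G), Rational(1, 2)) = Pow(Add(Mul(-1, Mul(Add(9, 1), Add(8, -8))), Pow(247, Rational(1, 2))), Rational(1, 2)) = Pow(Add(Mul(-1, Mul(10, 0)), Pow(247, Rational(1, 2))), Rational(1, 2)) = Pow(Add(Mul(-1, 0), Pow(247, Rational(1, 2))), Rational(1, 2)) = Pow(Add(0, Pow(247, Rational(1, 2))), Rational(1, 2)) = Pow(Pow(247, Rational(1, 2)), Rational(1, 2)) = Pow(247, Rational(1, 4))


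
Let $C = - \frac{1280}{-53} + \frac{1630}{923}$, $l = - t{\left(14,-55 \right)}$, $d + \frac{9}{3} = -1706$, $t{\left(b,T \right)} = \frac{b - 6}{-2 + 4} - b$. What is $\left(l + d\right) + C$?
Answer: $- \frac{81845551}{48919} \approx -1673.1$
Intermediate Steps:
$t{\left(b,T \right)} = -3 - \frac{b}{2}$ ($t{\left(b,T \right)} = \frac{-6 + b}{2} - b = \left(-6 + b\right) \frac{1}{2} - b = \left(-3 + \frac{b}{2}\right) - b = -3 - \frac{b}{2}$)
$d = -1709$ ($d = -3 - 1706 = -1709$)
$l = 10$ ($l = - (-3 - 7) = \left(-1\right) \left(-10\right) = 10$)
$C = \frac{1267830}{48919}$ ($C = \left(-1280\right) \left(- \frac{1}{53}\right) + 1630 \cdot \frac{1}{923} = \frac{1280}{53} + \frac{1630}{923} = \frac{1267830}{48919} \approx 25.917$)
$\left(l + d\right) + C = \left(10 - 1709\right) + \frac{1267830}{48919} = -1699 + \frac{1267830}{48919} = - \frac{81845551}{48919}$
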